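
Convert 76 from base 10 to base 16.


76 (base 10) = 76 (decimal)
76 (decimal) = 4C (base 16)


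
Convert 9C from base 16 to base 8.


9C (base 16) = 156 (decimal)
156 (decimal) = 234 (base 8)


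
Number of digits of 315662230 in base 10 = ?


315662230 has 9 digits in base 10
floor(log10(315662230)) + 1 = floor(8.4992) + 1 = 9

9 digits (base 10)


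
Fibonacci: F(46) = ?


Sequence: 1, 1, 2, 3, 5, 8, 13, 21, 34, 55, 89, 144, 233, 377, 610, 987, 1597, 2584, 4181, 6765, 10946, 17711, 28657, 46368, 75025, 121393, 196418, 317811, 514229, 832040, 1346269, 2178309, 3524578, 5702887, 9227465, 14930352, 24157817, 39088169, 63245986, 102334155, 165580141, 267914296, 433494437, 701408733, 1134903170, 1836311903
F(46) = 1836311903


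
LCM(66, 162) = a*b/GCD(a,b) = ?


GCD(66, 162) = 6
LCM = 66*162/6 = 10692/6 = 1782

LCM = 1782


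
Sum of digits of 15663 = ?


1 + 5 + 6 + 6 + 3 = 21


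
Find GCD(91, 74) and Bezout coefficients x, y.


Tabular extended Euclidean (each row: r = 91*s + 74*t):
r=91, s=1, t=0
r=74, s=0, t=1
q=1: r=17, s=1, t=-1   [91*(1) + 74*(-1) = 17]
q=4: r=6, s=-4, t=5   [91*(-4) + 74*(5) = 6]
q=2: r=5, s=9, t=-11   [91*(9) + 74*(-11) = 5]
q=1: r=1, s=-13, t=16   [91*(-13) + 74*(16) = 1]
q=5: r=0, s=74, t=-91   [91*(74) + 74*(-91) = 0]
GCD = 1; from the row with r=1: x=-13, y=16
Check: 91*(-13) + 74*(16) = -1183 + 1184 = 1

GCD = 1, x = -13, y = 16


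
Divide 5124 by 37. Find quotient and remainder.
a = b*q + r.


5124 = 37 * 138 + 18
Check: 5106 + 18 = 5124

q = 138, r = 18


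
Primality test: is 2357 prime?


Check divisors up to sqrt(2357) = 48.5489
No divisors found.
2357 is prime.

Yes, 2357 is prime


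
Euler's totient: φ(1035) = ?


1035 = 3^2 × 5 × 23
Prime factors: 3, 5, 23
φ(1035) = 1035 × (1-1/3) × (1-1/5) × (1-1/23)
= 1035 × 2/3 × 4/5 × 22/23 = 528

φ(1035) = 528


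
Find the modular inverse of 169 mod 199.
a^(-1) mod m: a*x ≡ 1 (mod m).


Use the extended Euclidean algorithm on (199, 169); each row r = 199*s + 169*t:
r=199, s=1, t=0
r=169, s=0, t=1
q=1: r=30, s=1, t=-1   [199*(1) + 169*(-1) = 30]
q=5: r=19, s=-5, t=6   [199*(-5) + 169*(6) = 19]
q=1: r=11, s=6, t=-7   [199*(6) + 169*(-7) = 11]
q=1: r=8, s=-11, t=13   [199*(-11) + 169*(13) = 8]
q=1: r=3, s=17, t=-20   [199*(17) + 169*(-20) = 3]
q=2: r=2, s=-45, t=53   [199*(-45) + 169*(53) = 2]
q=1: r=1, s=62, t=-73   [199*(62) + 169*(-73) = 1]
q=2: r=0, s=-169, t=199   [199*(-169) + 169*(199) = 0]
GCD = 1 with t = -73, so 169*(-73) ≡ 1 (mod 199)
Inverse = -73 mod 199 = 126
Check: 169 * 126 = 21294 ≡ 1 (mod 199)

169^(-1) ≡ 126 (mod 199)


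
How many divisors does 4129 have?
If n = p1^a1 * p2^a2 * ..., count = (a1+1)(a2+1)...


4129 = 4129^1
d(4129) = (1+1) = 2

2 divisors


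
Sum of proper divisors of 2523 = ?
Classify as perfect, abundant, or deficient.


Proper divisors: 1, 3, 29, 87, 841
Sum = 1 + 3 + 29 + 87 + 841 = 961
961 < 2523 → deficient

s(2523) = 961 (deficient)


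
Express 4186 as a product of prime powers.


4186 / 2 = 2093
2093 / 7 = 299
299 / 13 = 23
23 / 23 = 1
4186 = 2 × 7 × 13 × 23


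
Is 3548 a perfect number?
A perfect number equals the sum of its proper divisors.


Proper divisors of 3548: 1, 2, 4, 887, 1774
Sum = 1 + 2 + 4 + 887 + 1774 = 2668

No, 3548 is not perfect (2668 ≠ 3548)


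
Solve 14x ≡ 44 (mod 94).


GCD(14, 94) = 2 divides 44
Divide: 7x ≡ 22 (mod 47)
x ≡ 30 (mod 47)


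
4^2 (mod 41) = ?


4^1 mod 41 = 4
4^2 mod 41 = 16


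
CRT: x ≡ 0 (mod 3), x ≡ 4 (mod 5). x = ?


M = 3*5 = 15
M1 = M/3 = 5, M2 = M/5 = 3
M1^(-1) mod 3 = 2, M2^(-1) mod 5 = 2
x = 0*5*2 + 4*3*2 = 24
24 mod 15 = 9
Check: 9 mod 3 = 0 ✓, 9 mod 5 = 4 ✓

x ≡ 9 (mod 15)


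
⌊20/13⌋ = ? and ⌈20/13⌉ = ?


20/13 = 1.5385
floor = 1
ceil = 2

floor = 1, ceil = 2


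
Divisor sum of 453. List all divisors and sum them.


Divisors of 453: 1, 3, 151, 453
Sum = 1 + 3 + 151 + 453 = 608

σ(453) = 608


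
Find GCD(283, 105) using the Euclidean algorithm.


283 = 2 * 105 + 73
105 = 1 * 73 + 32
73 = 2 * 32 + 9
32 = 3 * 9 + 5
9 = 1 * 5 + 4
5 = 1 * 4 + 1
4 = 4 * 1 + 0
GCD = 1


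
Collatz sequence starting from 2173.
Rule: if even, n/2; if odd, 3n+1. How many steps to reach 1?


2173 → 6520 → 3260 → 1630 → 815 → 2446 → 1223 → 3670 → 1835 → 5506 → 2753 → 8260 → 4130 → 2065 → 6196 → 3098 → 1549 → 4648 → 2324 → 1162 → 581 → 1744 → 872 → 436 → 218 → 109 → 328 → 164 → 82 → 41 → 124 → 62 → 31 → 94 → 47 → 142 → 71 → 214 → 107 → 322 → 161 → 484 → 242 → 121 → 364 → 182 → 91 → 274 → 137 → 412 → 206 → 103 → 310 → 155 → 466 → 233 → 700 → 350 → 175 → 526 → 263 → 790 → 395 → 1186 → 593 → 1780 → 890 → 445 → 1336 → 668 → 334 → 167 → 502 → 251 → 754 → 377 → 1132 → 566 → 283 → 850 → 425 → 1276 → 638 → 319 → 958 → 479 → 1438 → 719 → 2158 → 1079 → 3238 → 1619 → 4858 → 2429 → 7288 → 3644 → 1822 → 911 → 2734 → 1367 → 4102 → 2051 → 6154 → 3077 → 9232 → 4616 → 2308 → 1154 → 577 → 1732 → 866 → 433 → 1300 → 650 → 325 → 976 → 488 → 244 → 122 → 61 → 184 → 92 → 46 → 23 → 70 → 35 → 106 → 53 → 160 → 80 → 40 → 20 → 10 → 5 → 16 → 8 → 4 → 2 → 1
Total steps = 138

138 steps


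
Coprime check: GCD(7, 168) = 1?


Euclidean algorithm:
168 = 24 * 7 + 0
GCD(7, 168) = 7

No, not coprime (GCD = 7)


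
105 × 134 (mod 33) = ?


105 × 134 = 14070
14070 mod 33 = 12


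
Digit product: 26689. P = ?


2 × 6 × 6 × 8 × 9 = 5184


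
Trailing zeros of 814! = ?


floor(814/5) = 162
floor(814/25) = 32
floor(814/125) = 6
floor(814/625) = 1
Total = 201

201 trailing zeros


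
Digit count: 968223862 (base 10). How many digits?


968223862 has 9 digits in base 10
floor(log10(968223862)) + 1 = floor(8.9860) + 1 = 9

9 digits (base 10)


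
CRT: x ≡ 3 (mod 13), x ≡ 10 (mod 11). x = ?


M = 13*11 = 143
M1 = M/13 = 11, M2 = M/11 = 13
M1^(-1) mod 13 = 6, M2^(-1) mod 11 = 6
x = 3*11*6 + 10*13*6 = 978
978 mod 143 = 120
Check: 120 mod 13 = 3 ✓, 120 mod 11 = 10 ✓

x ≡ 120 (mod 143)


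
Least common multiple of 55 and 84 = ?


GCD(55, 84) = 1
LCM = 55*84/1 = 4620/1 = 4620

LCM = 4620


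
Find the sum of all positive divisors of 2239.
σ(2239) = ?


Divisors of 2239: 1, 2239
Sum = 1 + 2239 = 2240

σ(2239) = 2240


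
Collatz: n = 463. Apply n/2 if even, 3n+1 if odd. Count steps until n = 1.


463 → 1390 → 695 → 2086 → 1043 → 3130 → 1565 → 4696 → 2348 → 1174 → 587 → 1762 → 881 → 2644 → 1322 → 661 → 1984 → 992 → 496 → 248 → 124 → 62 → 31 → 94 → 47 → 142 → 71 → 214 → 107 → 322 → 161 → 484 → 242 → 121 → 364 → 182 → 91 → 274 → 137 → 412 → 206 → 103 → 310 → 155 → 466 → 233 → 700 → 350 → 175 → 526 → 263 → 790 → 395 → 1186 → 593 → 1780 → 890 → 445 → 1336 → 668 → 334 → 167 → 502 → 251 → 754 → 377 → 1132 → 566 → 283 → 850 → 425 → 1276 → 638 → 319 → 958 → 479 → 1438 → 719 → 2158 → 1079 → 3238 → 1619 → 4858 → 2429 → 7288 → 3644 → 1822 → 911 → 2734 → 1367 → 4102 → 2051 → 6154 → 3077 → 9232 → 4616 → 2308 → 1154 → 577 → 1732 → 866 → 433 → 1300 → 650 → 325 → 976 → 488 → 244 → 122 → 61 → 184 → 92 → 46 → 23 → 70 → 35 → 106 → 53 → 160 → 80 → 40 → 20 → 10 → 5 → 16 → 8 → 4 → 2 → 1
Total steps = 128

128 steps


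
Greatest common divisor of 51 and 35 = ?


51 = 1 * 35 + 16
35 = 2 * 16 + 3
16 = 5 * 3 + 1
3 = 3 * 1 + 0
GCD = 1


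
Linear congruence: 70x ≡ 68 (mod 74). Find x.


GCD(70, 74) = 2 divides 68
Divide: 35x ≡ 34 (mod 37)
x ≡ 20 (mod 37)


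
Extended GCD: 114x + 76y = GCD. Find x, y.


Tabular extended Euclidean (each row: r = 114*s + 76*t):
r=114, s=1, t=0
r=76, s=0, t=1
q=1: r=38, s=1, t=-1   [114*(1) + 76*(-1) = 38]
q=2: r=0, s=-2, t=3   [114*(-2) + 76*(3) = 0]
GCD = 38; from the row with r=38: x=1, y=-1
Check: 114*(1) + 76*(-1) = 114 - 76 = 38

GCD = 38, x = 1, y = -1


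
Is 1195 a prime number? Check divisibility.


1195 / 5 = 239 (exact division)
1195 is NOT prime.

No, 1195 is not prime


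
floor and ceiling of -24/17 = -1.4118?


-24/17 = -1.4118
floor = -2
ceil = -1

floor = -2, ceil = -1


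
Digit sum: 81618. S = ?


8 + 1 + 6 + 1 + 8 = 24


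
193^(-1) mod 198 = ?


Use the extended Euclidean algorithm on (198, 193); each row r = 198*s + 193*t:
r=198, s=1, t=0
r=193, s=0, t=1
q=1: r=5, s=1, t=-1   [198*(1) + 193*(-1) = 5]
q=38: r=3, s=-38, t=39   [198*(-38) + 193*(39) = 3]
q=1: r=2, s=39, t=-40   [198*(39) + 193*(-40) = 2]
q=1: r=1, s=-77, t=79   [198*(-77) + 193*(79) = 1]
q=2: r=0, s=193, t=-198   [198*(193) + 193*(-198) = 0]
GCD = 1 with t = 79, so 193*(79) ≡ 1 (mod 198)
Inverse = 79 mod 198 = 79
Check: 193 * 79 = 15247 ≡ 1 (mod 198)

193^(-1) ≡ 79 (mod 198)


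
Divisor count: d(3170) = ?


3170 = 2^1 × 5^1 × 317^1
d(3170) = (1+1) × (1+1) × (1+1) = 8

8 divisors


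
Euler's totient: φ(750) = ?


750 = 2 × 3 × 5^3
Prime factors: 2, 3, 5
φ(750) = 750 × (1-1/2) × (1-1/3) × (1-1/5)
= 750 × 1/2 × 2/3 × 4/5 = 200

φ(750) = 200


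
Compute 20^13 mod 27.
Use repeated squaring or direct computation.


20^1 mod 27 = 20
20^2 mod 27 = 22
20^3 mod 27 = 8
20^4 mod 27 = 25
20^5 mod 27 = 14
20^6 mod 27 = 10
20^7 mod 27 = 11
20^8 mod 27 = 4
20^9 mod 27 = 26
20^10 mod 27 = 7
20^11 mod 27 = 5
20^12 mod 27 = 19
20^13 mod 27 = 2


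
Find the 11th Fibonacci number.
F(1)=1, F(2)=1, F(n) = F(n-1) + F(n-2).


Sequence: 1, 1, 2, 3, 5, 8, 13, 21, 34, 55, 89
F(11) = 89


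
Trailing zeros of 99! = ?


floor(99/5) = 19
floor(99/25) = 3
Total = 22

22 trailing zeros


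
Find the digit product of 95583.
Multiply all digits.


9 × 5 × 5 × 8 × 3 = 5400


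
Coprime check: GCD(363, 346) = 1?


Euclidean algorithm:
363 = 1 * 346 + 17
346 = 20 * 17 + 6
17 = 2 * 6 + 5
6 = 1 * 5 + 1
5 = 5 * 1 + 0
GCD(363, 346) = 1

Yes, coprime (GCD = 1)


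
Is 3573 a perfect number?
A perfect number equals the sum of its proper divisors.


Proper divisors of 3573: 1, 3, 9, 397, 1191
Sum = 1 + 3 + 9 + 397 + 1191 = 1601

No, 3573 is not perfect (1601 ≠ 3573)


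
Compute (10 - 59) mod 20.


10 - 59 = -49
-49 mod 20 = 11


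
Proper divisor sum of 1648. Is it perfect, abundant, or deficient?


Proper divisors: 1, 2, 4, 8, 16, 103, 206, 412, 824
Sum = 1 + 2 + 4 + 8 + 16 + 103 + 206 + 412 + 824 = 1576
1576 < 1648 → deficient

s(1648) = 1576 (deficient)


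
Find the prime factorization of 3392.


3392 / 2 = 1696
1696 / 2 = 848
848 / 2 = 424
424 / 2 = 212
212 / 2 = 106
106 / 2 = 53
53 / 53 = 1
3392 = 2^6 × 53


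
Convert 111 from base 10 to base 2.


111 (base 10) = 111 (decimal)
111 (decimal) = 1101111 (base 2)


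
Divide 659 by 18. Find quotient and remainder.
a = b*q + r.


659 = 18 * 36 + 11
Check: 648 + 11 = 659

q = 36, r = 11


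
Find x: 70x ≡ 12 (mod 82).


GCD(70, 82) = 2 divides 12
Divide: 35x ≡ 6 (mod 41)
x ≡ 40 (mod 41)


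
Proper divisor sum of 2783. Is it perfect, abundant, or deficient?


Proper divisors: 1, 11, 23, 121, 253
Sum = 1 + 11 + 23 + 121 + 253 = 409
409 < 2783 → deficient

s(2783) = 409 (deficient)


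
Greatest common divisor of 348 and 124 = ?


348 = 2 * 124 + 100
124 = 1 * 100 + 24
100 = 4 * 24 + 4
24 = 6 * 4 + 0
GCD = 4


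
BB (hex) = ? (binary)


BB (base 16) = 187 (decimal)
187 (decimal) = 10111011 (base 2)


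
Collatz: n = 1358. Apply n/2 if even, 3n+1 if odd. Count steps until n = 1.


1358 → 679 → 2038 → 1019 → 3058 → 1529 → 4588 → 2294 → 1147 → 3442 → 1721 → 5164 → 2582 → 1291 → 3874 → 1937 → 5812 → 2906 → 1453 → 4360 → 2180 → 1090 → 545 → 1636 → 818 → 409 → 1228 → 614 → 307 → 922 → 461 → 1384 → 692 → 346 → 173 → 520 → 260 → 130 → 65 → 196 → 98 → 49 → 148 → 74 → 37 → 112 → 56 → 28 → 14 → 7 → 22 → 11 → 34 → 17 → 52 → 26 → 13 → 40 → 20 → 10 → 5 → 16 → 8 → 4 → 2 → 1
Total steps = 65

65 steps


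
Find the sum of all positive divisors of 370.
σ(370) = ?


Divisors of 370: 1, 2, 5, 10, 37, 74, 185, 370
Sum = 1 + 2 + 5 + 10 + 37 + 74 + 185 + 370 = 684

σ(370) = 684


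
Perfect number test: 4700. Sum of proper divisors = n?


Proper divisors of 4700: 1, 2, 4, 5, 10, 20, 25, 47, 50, 94, 100, 188, 235, 470, 940, 1175, 2350
Sum = 1 + 2 + 4 + 5 + 10 + 20 + 25 + 47 + 50 + 94 + 100 + 188 + 235 + 470 + 940 + 1175 + 2350 = 5716

No, 4700 is not perfect (5716 ≠ 4700)


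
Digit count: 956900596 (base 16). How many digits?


956900596 in base 16 = 390924F4
Number of digits = 8

8 digits (base 16)


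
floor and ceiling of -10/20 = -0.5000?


-10/20 = -0.5000
floor = -1
ceil = 0

floor = -1, ceil = 0


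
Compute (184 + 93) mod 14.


184 + 93 = 277
277 mod 14 = 11


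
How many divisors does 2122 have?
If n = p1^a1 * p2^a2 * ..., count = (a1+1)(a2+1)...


2122 = 2^1 × 1061^1
d(2122) = (1+1) × (1+1) = 4

4 divisors


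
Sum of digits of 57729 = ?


5 + 7 + 7 + 2 + 9 = 30


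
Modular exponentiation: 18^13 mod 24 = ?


18^1 mod 24 = 18
18^2 mod 24 = 12
18^3 mod 24 = 0
18^4 mod 24 = 0
18^5 mod 24 = 0
18^6 mod 24 = 0
18^7 mod 24 = 0
18^8 mod 24 = 0
18^9 mod 24 = 0
18^10 mod 24 = 0
18^11 mod 24 = 0
18^12 mod 24 = 0
18^13 mod 24 = 0


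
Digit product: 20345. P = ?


2 × 0 × 3 × 4 × 5 = 0


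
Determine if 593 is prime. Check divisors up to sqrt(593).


Check divisors up to sqrt(593) = 24.3516
No divisors found.
593 is prime.

Yes, 593 is prime


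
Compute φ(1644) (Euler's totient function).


1644 = 2^2 × 3 × 137
Prime factors: 2, 3, 137
φ(1644) = 1644 × (1-1/2) × (1-1/3) × (1-1/137)
= 1644 × 1/2 × 2/3 × 136/137 = 544

φ(1644) = 544


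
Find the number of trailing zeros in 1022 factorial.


floor(1022/5) = 204
floor(1022/25) = 40
floor(1022/125) = 8
floor(1022/625) = 1
Total = 253

253 trailing zeros


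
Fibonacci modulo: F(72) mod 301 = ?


F(k) mod 301 for k=1..72:
1, 1, 2, 3, 5, 8, 13, 21, 34, 55, 89, 144, 233, 76, 8, 84, 92, 176, 268, 143, 110, 253, 62, 14, 76, 90, 166, 256, 121, 76, 197, 273, 169, 141, 9, 150, 159, 8, 167, 175, 41, 216, 257, 172, 128, 300, 127, 126, 253, 78, 30, 108, 138, 246, 83, 28, 111, 139, 250, 88, 37, 125, 162, 287, 148, 134, 282, 115, 96, 211, 6, 217
F(72) mod 301 = 217


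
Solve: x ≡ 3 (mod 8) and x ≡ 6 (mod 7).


M = 8*7 = 56
M1 = M/8 = 7, M2 = M/7 = 8
M1^(-1) mod 8 = 7, M2^(-1) mod 7 = 1
x = 3*7*7 + 6*8*1 = 195
195 mod 56 = 27
Check: 27 mod 8 = 3 ✓, 27 mod 7 = 6 ✓

x ≡ 27 (mod 56)


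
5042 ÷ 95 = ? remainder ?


5042 = 95 * 53 + 7
Check: 5035 + 7 = 5042

q = 53, r = 7


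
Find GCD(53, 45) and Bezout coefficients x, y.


Tabular extended Euclidean (each row: r = 53*s + 45*t):
r=53, s=1, t=0
r=45, s=0, t=1
q=1: r=8, s=1, t=-1   [53*(1) + 45*(-1) = 8]
q=5: r=5, s=-5, t=6   [53*(-5) + 45*(6) = 5]
q=1: r=3, s=6, t=-7   [53*(6) + 45*(-7) = 3]
q=1: r=2, s=-11, t=13   [53*(-11) + 45*(13) = 2]
q=1: r=1, s=17, t=-20   [53*(17) + 45*(-20) = 1]
q=2: r=0, s=-45, t=53   [53*(-45) + 45*(53) = 0]
GCD = 1; from the row with r=1: x=17, y=-20
Check: 53*(17) + 45*(-20) = 901 - 900 = 1

GCD = 1, x = 17, y = -20


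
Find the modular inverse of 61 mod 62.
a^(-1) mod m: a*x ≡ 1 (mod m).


Use the extended Euclidean algorithm on (62, 61); each row r = 62*s + 61*t:
r=62, s=1, t=0
r=61, s=0, t=1
q=1: r=1, s=1, t=-1   [62*(1) + 61*(-1) = 1]
q=61: r=0, s=-61, t=62   [62*(-61) + 61*(62) = 0]
GCD = 1 with t = -1, so 61*(-1) ≡ 1 (mod 62)
Inverse = -1 mod 62 = 61
Check: 61 * 61 = 3721 ≡ 1 (mod 62)

61^(-1) ≡ 61 (mod 62)


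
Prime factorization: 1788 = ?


1788 / 2 = 894
894 / 2 = 447
447 / 3 = 149
149 / 149 = 1
1788 = 2^2 × 3 × 149


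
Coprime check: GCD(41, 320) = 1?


Euclidean algorithm:
320 = 7 * 41 + 33
41 = 1 * 33 + 8
33 = 4 * 8 + 1
8 = 8 * 1 + 0
GCD(41, 320) = 1

Yes, coprime (GCD = 1)


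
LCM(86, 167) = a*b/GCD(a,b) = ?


GCD(86, 167) = 1
LCM = 86*167/1 = 14362/1 = 14362

LCM = 14362


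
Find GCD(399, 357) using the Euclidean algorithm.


399 = 1 * 357 + 42
357 = 8 * 42 + 21
42 = 2 * 21 + 0
GCD = 21


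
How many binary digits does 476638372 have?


476638372 in base 2 = 11100011010001110110010100100
Number of digits = 29

29 digits (base 2)


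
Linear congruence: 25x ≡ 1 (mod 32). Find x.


GCD(25, 32) = 1, unique solution
a^(-1) mod 32 = 9
x = 9 * 1 mod 32 = 9

x ≡ 9 (mod 32)


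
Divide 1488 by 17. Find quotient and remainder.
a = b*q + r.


1488 = 17 * 87 + 9
Check: 1479 + 9 = 1488

q = 87, r = 9


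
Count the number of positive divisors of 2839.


2839 = 17^1 × 167^1
d(2839) = (1+1) × (1+1) = 4

4 divisors


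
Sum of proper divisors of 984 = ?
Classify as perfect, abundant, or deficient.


Proper divisors: 1, 2, 3, 4, 6, 8, 12, 24, 41, 82, 123, 164, 246, 328, 492
Sum = 1 + 2 + 3 + 4 + 6 + 8 + 12 + 24 + 41 + 82 + 123 + 164 + 246 + 328 + 492 = 1536
1536 > 984 → abundant

s(984) = 1536 (abundant)


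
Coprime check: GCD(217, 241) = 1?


Euclidean algorithm:
241 = 1 * 217 + 24
217 = 9 * 24 + 1
24 = 24 * 1 + 0
GCD(217, 241) = 1

Yes, coprime (GCD = 1)


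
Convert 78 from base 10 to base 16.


78 (base 10) = 78 (decimal)
78 (decimal) = 4E (base 16)


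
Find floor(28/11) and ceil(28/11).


28/11 = 2.5455
floor = 2
ceil = 3

floor = 2, ceil = 3


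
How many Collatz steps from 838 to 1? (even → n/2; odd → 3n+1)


838 → 419 → 1258 → 629 → 1888 → 944 → 472 → 236 → 118 → 59 → 178 → 89 → 268 → 134 → 67 → 202 → 101 → 304 → 152 → 76 → 38 → 19 → 58 → 29 → 88 → 44 → 22 → 11 → 34 → 17 → 52 → 26 → 13 → 40 → 20 → 10 → 5 → 16 → 8 → 4 → 2 → 1
Total steps = 41

41 steps


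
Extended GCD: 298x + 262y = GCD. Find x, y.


Tabular extended Euclidean (each row: r = 298*s + 262*t):
r=298, s=1, t=0
r=262, s=0, t=1
q=1: r=36, s=1, t=-1   [298*(1) + 262*(-1) = 36]
q=7: r=10, s=-7, t=8   [298*(-7) + 262*(8) = 10]
q=3: r=6, s=22, t=-25   [298*(22) + 262*(-25) = 6]
q=1: r=4, s=-29, t=33   [298*(-29) + 262*(33) = 4]
q=1: r=2, s=51, t=-58   [298*(51) + 262*(-58) = 2]
q=2: r=0, s=-131, t=149   [298*(-131) + 262*(149) = 0]
GCD = 2; from the row with r=2: x=51, y=-58
Check: 298*(51) + 262*(-58) = 15198 - 15196 = 2

GCD = 2, x = 51, y = -58


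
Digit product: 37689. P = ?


3 × 7 × 6 × 8 × 9 = 9072


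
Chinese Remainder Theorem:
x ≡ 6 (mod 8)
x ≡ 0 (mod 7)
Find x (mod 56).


M = 8*7 = 56
M1 = M/8 = 7, M2 = M/7 = 8
M1^(-1) mod 8 = 7, M2^(-1) mod 7 = 1
x = 6*7*7 + 0*8*1 = 294
294 mod 56 = 14
Check: 14 mod 8 = 6 ✓, 14 mod 7 = 0 ✓

x ≡ 14 (mod 56)


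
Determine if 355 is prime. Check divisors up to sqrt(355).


355 / 5 = 71 (exact division)
355 is NOT prime.

No, 355 is not prime


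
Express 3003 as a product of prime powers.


3003 / 3 = 1001
1001 / 7 = 143
143 / 11 = 13
13 / 13 = 1
3003 = 3 × 7 × 11 × 13


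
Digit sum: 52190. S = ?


5 + 2 + 1 + 9 + 0 = 17


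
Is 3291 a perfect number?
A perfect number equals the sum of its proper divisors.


Proper divisors of 3291: 1, 3, 1097
Sum = 1 + 3 + 1097 = 1101

No, 3291 is not perfect (1101 ≠ 3291)


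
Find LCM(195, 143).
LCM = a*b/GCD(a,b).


GCD(195, 143) = 13
LCM = 195*143/13 = 27885/13 = 2145

LCM = 2145


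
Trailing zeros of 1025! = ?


floor(1025/5) = 205
floor(1025/25) = 41
floor(1025/125) = 8
floor(1025/625) = 1
Total = 255

255 trailing zeros


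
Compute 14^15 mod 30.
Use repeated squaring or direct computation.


14^1 mod 30 = 14
14^2 mod 30 = 16
14^3 mod 30 = 14
14^4 mod 30 = 16
14^5 mod 30 = 14
14^6 mod 30 = 16
14^7 mod 30 = 14
14^8 mod 30 = 16
14^9 mod 30 = 14
14^10 mod 30 = 16
14^11 mod 30 = 14
14^12 mod 30 = 16
14^13 mod 30 = 14
14^14 mod 30 = 16
14^15 mod 30 = 14


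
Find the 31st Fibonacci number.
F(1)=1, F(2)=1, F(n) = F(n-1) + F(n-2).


Sequence: 1, 1, 2, 3, 5, 8, 13, 21, 34, 55, 89, 144, 233, 377, 610, 987, 1597, 2584, 4181, 6765, 10946, 17711, 28657, 46368, 75025, 121393, 196418, 317811, 514229, 832040, 1346269
F(31) = 1346269


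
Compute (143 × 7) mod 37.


143 × 7 = 1001
1001 mod 37 = 2


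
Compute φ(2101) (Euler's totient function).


2101 = 11 × 191
Prime factors: 11, 191
φ(2101) = 2101 × (1-1/11) × (1-1/191)
= 2101 × 10/11 × 190/191 = 1900

φ(2101) = 1900


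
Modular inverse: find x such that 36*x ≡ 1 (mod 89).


Use the extended Euclidean algorithm on (89, 36); each row r = 89*s + 36*t:
r=89, s=1, t=0
r=36, s=0, t=1
q=2: r=17, s=1, t=-2   [89*(1) + 36*(-2) = 17]
q=2: r=2, s=-2, t=5   [89*(-2) + 36*(5) = 2]
q=8: r=1, s=17, t=-42   [89*(17) + 36*(-42) = 1]
q=2: r=0, s=-36, t=89   [89*(-36) + 36*(89) = 0]
GCD = 1 with t = -42, so 36*(-42) ≡ 1 (mod 89)
Inverse = -42 mod 89 = 47
Check: 36 * 47 = 1692 ≡ 1 (mod 89)

36^(-1) ≡ 47 (mod 89)


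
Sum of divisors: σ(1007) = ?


Divisors of 1007: 1, 19, 53, 1007
Sum = 1 + 19 + 53 + 1007 = 1080

σ(1007) = 1080


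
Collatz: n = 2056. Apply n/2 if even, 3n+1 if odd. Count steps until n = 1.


2056 → 1028 → 514 → 257 → 772 → 386 → 193 → 580 → 290 → 145 → 436 → 218 → 109 → 328 → 164 → 82 → 41 → 124 → 62 → 31 → 94 → 47 → 142 → 71 → 214 → 107 → 322 → 161 → 484 → 242 → 121 → 364 → 182 → 91 → 274 → 137 → 412 → 206 → 103 → 310 → 155 → 466 → 233 → 700 → 350 → 175 → 526 → 263 → 790 → 395 → 1186 → 593 → 1780 → 890 → 445 → 1336 → 668 → 334 → 167 → 502 → 251 → 754 → 377 → 1132 → 566 → 283 → 850 → 425 → 1276 → 638 → 319 → 958 → 479 → 1438 → 719 → 2158 → 1079 → 3238 → 1619 → 4858 → 2429 → 7288 → 3644 → 1822 → 911 → 2734 → 1367 → 4102 → 2051 → 6154 → 3077 → 9232 → 4616 → 2308 → 1154 → 577 → 1732 → 866 → 433 → 1300 → 650 → 325 → 976 → 488 → 244 → 122 → 61 → 184 → 92 → 46 → 23 → 70 → 35 → 106 → 53 → 160 → 80 → 40 → 20 → 10 → 5 → 16 → 8 → 4 → 2 → 1
Total steps = 125

125 steps


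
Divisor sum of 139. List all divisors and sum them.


Divisors of 139: 1, 139
Sum = 1 + 139 = 140

σ(139) = 140


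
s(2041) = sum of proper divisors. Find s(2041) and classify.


Proper divisors: 1, 13, 157
Sum = 1 + 13 + 157 = 171
171 < 2041 → deficient

s(2041) = 171 (deficient)


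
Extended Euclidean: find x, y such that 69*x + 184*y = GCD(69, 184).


Tabular extended Euclidean (each row: r = 69*s + 184*t):
r=69, s=1, t=0
r=184, s=0, t=1
q=0: r=69, s=1, t=0   [69*(1) + 184*(0) = 69]
q=2: r=46, s=-2, t=1   [69*(-2) + 184*(1) = 46]
q=1: r=23, s=3, t=-1   [69*(3) + 184*(-1) = 23]
q=2: r=0, s=-8, t=3   [69*(-8) + 184*(3) = 0]
GCD = 23; from the row with r=23: x=3, y=-1
Check: 69*(3) + 184*(-1) = 207 - 184 = 23

GCD = 23, x = 3, y = -1


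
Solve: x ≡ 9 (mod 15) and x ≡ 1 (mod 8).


M = 15*8 = 120
M1 = M/15 = 8, M2 = M/8 = 15
M1^(-1) mod 15 = 2, M2^(-1) mod 8 = 7
x = 9*8*2 + 1*15*7 = 249
249 mod 120 = 9
Check: 9 mod 15 = 9 ✓, 9 mod 8 = 1 ✓

x ≡ 9 (mod 120)


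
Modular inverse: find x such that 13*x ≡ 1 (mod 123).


Use the extended Euclidean algorithm on (123, 13); each row r = 123*s + 13*t:
r=123, s=1, t=0
r=13, s=0, t=1
q=9: r=6, s=1, t=-9   [123*(1) + 13*(-9) = 6]
q=2: r=1, s=-2, t=19   [123*(-2) + 13*(19) = 1]
q=6: r=0, s=13, t=-123   [123*(13) + 13*(-123) = 0]
GCD = 1 with t = 19, so 13*(19) ≡ 1 (mod 123)
Inverse = 19 mod 123 = 19
Check: 13 * 19 = 247 ≡ 1 (mod 123)

13^(-1) ≡ 19 (mod 123)


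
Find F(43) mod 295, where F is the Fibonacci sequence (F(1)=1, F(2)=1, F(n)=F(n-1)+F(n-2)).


F(k) mod 295 for k=1..43:
1, 1, 2, 3, 5, 8, 13, 21, 34, 55, 89, 144, 233, 82, 20, 102, 122, 224, 51, 275, 31, 11, 42, 53, 95, 148, 243, 96, 44, 140, 184, 29, 213, 242, 160, 107, 267, 79, 51, 130, 181, 16, 197
F(43) mod 295 = 197


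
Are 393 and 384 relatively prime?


Euclidean algorithm:
393 = 1 * 384 + 9
384 = 42 * 9 + 6
9 = 1 * 6 + 3
6 = 2 * 3 + 0
GCD(393, 384) = 3

No, not coprime (GCD = 3)


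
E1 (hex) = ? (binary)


E1 (base 16) = 225 (decimal)
225 (decimal) = 11100001 (base 2)


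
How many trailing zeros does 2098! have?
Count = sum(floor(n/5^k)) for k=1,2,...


floor(2098/5) = 419
floor(2098/25) = 83
floor(2098/125) = 16
floor(2098/625) = 3
Total = 521

521 trailing zeros


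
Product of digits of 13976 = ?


1 × 3 × 9 × 7 × 6 = 1134


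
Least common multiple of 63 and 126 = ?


GCD(63, 126) = 63
LCM = 63*126/63 = 7938/63 = 126

LCM = 126


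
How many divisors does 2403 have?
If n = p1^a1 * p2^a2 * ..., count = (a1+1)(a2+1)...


2403 = 3^3 × 89^1
d(2403) = (3+1) × (1+1) = 8

8 divisors


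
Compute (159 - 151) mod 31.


159 - 151 = 8
8 mod 31 = 8


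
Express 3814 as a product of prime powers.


3814 / 2 = 1907
1907 / 1907 = 1
3814 = 2 × 1907


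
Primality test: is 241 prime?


Check divisors up to sqrt(241) = 15.5242
No divisors found.
241 is prime.

Yes, 241 is prime


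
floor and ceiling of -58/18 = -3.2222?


-58/18 = -3.2222
floor = -4
ceil = -3

floor = -4, ceil = -3


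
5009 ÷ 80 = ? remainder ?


5009 = 80 * 62 + 49
Check: 4960 + 49 = 5009

q = 62, r = 49


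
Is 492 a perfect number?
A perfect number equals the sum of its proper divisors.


Proper divisors of 492: 1, 2, 3, 4, 6, 12, 41, 82, 123, 164, 246
Sum = 1 + 2 + 3 + 4 + 6 + 12 + 41 + 82 + 123 + 164 + 246 = 684

No, 492 is not perfect (684 ≠ 492)


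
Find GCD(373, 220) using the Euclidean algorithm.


373 = 1 * 220 + 153
220 = 1 * 153 + 67
153 = 2 * 67 + 19
67 = 3 * 19 + 10
19 = 1 * 10 + 9
10 = 1 * 9 + 1
9 = 9 * 1 + 0
GCD = 1


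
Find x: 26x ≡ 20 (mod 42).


GCD(26, 42) = 2 divides 20
Divide: 13x ≡ 10 (mod 21)
x ≡ 4 (mod 21)


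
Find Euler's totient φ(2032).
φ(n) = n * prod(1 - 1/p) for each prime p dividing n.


2032 = 2^4 × 127
Prime factors: 2, 127
φ(2032) = 2032 × (1-1/2) × (1-1/127)
= 2032 × 1/2 × 126/127 = 1008

φ(2032) = 1008


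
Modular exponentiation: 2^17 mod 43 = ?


2^1 mod 43 = 2
2^2 mod 43 = 4
2^3 mod 43 = 8
2^4 mod 43 = 16
2^5 mod 43 = 32
2^6 mod 43 = 21
2^7 mod 43 = 42
2^8 mod 43 = 41
2^9 mod 43 = 39
2^10 mod 43 = 35
2^11 mod 43 = 27
2^12 mod 43 = 11
2^13 mod 43 = 22
2^14 mod 43 = 1
2^15 mod 43 = 2
2^16 mod 43 = 4
2^17 mod 43 = 8


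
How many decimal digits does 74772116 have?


74772116 has 8 digits in base 10
floor(log10(74772116)) + 1 = floor(7.8737) + 1 = 8

8 digits (base 10)


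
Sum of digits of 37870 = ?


3 + 7 + 8 + 7 + 0 = 25


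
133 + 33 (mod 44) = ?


133 + 33 = 166
166 mod 44 = 34


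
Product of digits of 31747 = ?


3 × 1 × 7 × 4 × 7 = 588


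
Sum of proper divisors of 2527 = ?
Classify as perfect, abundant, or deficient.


Proper divisors: 1, 7, 19, 133, 361
Sum = 1 + 7 + 19 + 133 + 361 = 521
521 < 2527 → deficient

s(2527) = 521 (deficient)


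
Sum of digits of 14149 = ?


1 + 4 + 1 + 4 + 9 = 19


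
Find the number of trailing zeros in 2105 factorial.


floor(2105/5) = 421
floor(2105/25) = 84
floor(2105/125) = 16
floor(2105/625) = 3
Total = 524

524 trailing zeros


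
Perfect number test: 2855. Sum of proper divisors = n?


Proper divisors of 2855: 1, 5, 571
Sum = 1 + 5 + 571 = 577

No, 2855 is not perfect (577 ≠ 2855)


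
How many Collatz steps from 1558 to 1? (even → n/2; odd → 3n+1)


1558 → 779 → 2338 → 1169 → 3508 → 1754 → 877 → 2632 → 1316 → 658 → 329 → 988 → 494 → 247 → 742 → 371 → 1114 → 557 → 1672 → 836 → 418 → 209 → 628 → 314 → 157 → 472 → 236 → 118 → 59 → 178 → 89 → 268 → 134 → 67 → 202 → 101 → 304 → 152 → 76 → 38 → 19 → 58 → 29 → 88 → 44 → 22 → 11 → 34 → 17 → 52 → 26 → 13 → 40 → 20 → 10 → 5 → 16 → 8 → 4 → 2 → 1
Total steps = 60

60 steps


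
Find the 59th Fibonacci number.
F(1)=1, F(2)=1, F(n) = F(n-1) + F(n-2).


Sequence: 1, 1, 2, 3, 5, 8, 13, 21, 34, 55, 89, 144, 233, 377, 610, 987, 1597, 2584, 4181, 6765, 10946, 17711, 28657, 46368, 75025, 121393, 196418, 317811, 514229, 832040, 1346269, 2178309, 3524578, 5702887, 9227465, 14930352, 24157817, 39088169, 63245986, 102334155, 165580141, 267914296, 433494437, 701408733, 1134903170, 1836311903, 2971215073, 4807526976, 7778742049, 12586269025, 20365011074, 32951280099, 53316291173, 86267571272, 139583862445, 225851433717, 365435296162, 591286729879, 956722026041
F(59) = 956722026041


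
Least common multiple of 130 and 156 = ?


GCD(130, 156) = 26
LCM = 130*156/26 = 20280/26 = 780

LCM = 780


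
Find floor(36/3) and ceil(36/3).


36/3 = 12.0000
floor = 12
ceil = 12

floor = 12, ceil = 12


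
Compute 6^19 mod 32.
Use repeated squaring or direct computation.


6^1 mod 32 = 6
6^2 mod 32 = 4
6^3 mod 32 = 24
6^4 mod 32 = 16
6^5 mod 32 = 0
6^6 mod 32 = 0
6^7 mod 32 = 0
6^8 mod 32 = 0
6^9 mod 32 = 0
6^10 mod 32 = 0
6^11 mod 32 = 0
6^12 mod 32 = 0
6^13 mod 32 = 0
6^14 mod 32 = 0
6^15 mod 32 = 0
6^16 mod 32 = 0
6^17 mod 32 = 0
6^18 mod 32 = 0
6^19 mod 32 = 0


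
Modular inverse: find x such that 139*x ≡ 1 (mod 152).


Use the extended Euclidean algorithm on (152, 139); each row r = 152*s + 139*t:
r=152, s=1, t=0
r=139, s=0, t=1
q=1: r=13, s=1, t=-1   [152*(1) + 139*(-1) = 13]
q=10: r=9, s=-10, t=11   [152*(-10) + 139*(11) = 9]
q=1: r=4, s=11, t=-12   [152*(11) + 139*(-12) = 4]
q=2: r=1, s=-32, t=35   [152*(-32) + 139*(35) = 1]
q=4: r=0, s=139, t=-152   [152*(139) + 139*(-152) = 0]
GCD = 1 with t = 35, so 139*(35) ≡ 1 (mod 152)
Inverse = 35 mod 152 = 35
Check: 139 * 35 = 4865 ≡ 1 (mod 152)

139^(-1) ≡ 35 (mod 152)


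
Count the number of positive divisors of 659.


659 = 659^1
d(659) = (1+1) = 2

2 divisors


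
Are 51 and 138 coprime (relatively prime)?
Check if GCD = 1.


Euclidean algorithm:
138 = 2 * 51 + 36
51 = 1 * 36 + 15
36 = 2 * 15 + 6
15 = 2 * 6 + 3
6 = 2 * 3 + 0
GCD(51, 138) = 3

No, not coprime (GCD = 3)


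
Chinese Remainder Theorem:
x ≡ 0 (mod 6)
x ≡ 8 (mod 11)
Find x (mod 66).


M = 6*11 = 66
M1 = M/6 = 11, M2 = M/11 = 6
M1^(-1) mod 6 = 5, M2^(-1) mod 11 = 2
x = 0*11*5 + 8*6*2 = 96
96 mod 66 = 30
Check: 30 mod 6 = 0 ✓, 30 mod 11 = 8 ✓

x ≡ 30 (mod 66)


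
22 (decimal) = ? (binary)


22 (base 10) = 22 (decimal)
22 (decimal) = 10110 (base 2)


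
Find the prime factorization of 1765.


1765 / 5 = 353
353 / 353 = 1
1765 = 5 × 353


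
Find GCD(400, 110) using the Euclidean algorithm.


400 = 3 * 110 + 70
110 = 1 * 70 + 40
70 = 1 * 40 + 30
40 = 1 * 30 + 10
30 = 3 * 10 + 0
GCD = 10


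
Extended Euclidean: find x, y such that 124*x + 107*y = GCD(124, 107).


Tabular extended Euclidean (each row: r = 124*s + 107*t):
r=124, s=1, t=0
r=107, s=0, t=1
q=1: r=17, s=1, t=-1   [124*(1) + 107*(-1) = 17]
q=6: r=5, s=-6, t=7   [124*(-6) + 107*(7) = 5]
q=3: r=2, s=19, t=-22   [124*(19) + 107*(-22) = 2]
q=2: r=1, s=-44, t=51   [124*(-44) + 107*(51) = 1]
q=2: r=0, s=107, t=-124   [124*(107) + 107*(-124) = 0]
GCD = 1; from the row with r=1: x=-44, y=51
Check: 124*(-44) + 107*(51) = -5456 + 5457 = 1

GCD = 1, x = -44, y = 51


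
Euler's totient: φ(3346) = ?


3346 = 2 × 7 × 239
Prime factors: 2, 7, 239
φ(3346) = 3346 × (1-1/2) × (1-1/7) × (1-1/239)
= 3346 × 1/2 × 6/7 × 238/239 = 1428

φ(3346) = 1428


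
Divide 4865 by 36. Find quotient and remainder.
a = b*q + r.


4865 = 36 * 135 + 5
Check: 4860 + 5 = 4865

q = 135, r = 5


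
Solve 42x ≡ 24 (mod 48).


GCD(42, 48) = 6 divides 24
Divide: 7x ≡ 4 (mod 8)
x ≡ 4 (mod 8)


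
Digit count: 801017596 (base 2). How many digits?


801017596 in base 2 = 101111101111101000111011111100
Number of digits = 30

30 digits (base 2)


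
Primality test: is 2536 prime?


2536 / 2 = 1268 (exact division)
2536 is NOT prime.

No, 2536 is not prime


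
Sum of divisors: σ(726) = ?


Divisors of 726: 1, 2, 3, 6, 11, 22, 33, 66, 121, 242, 363, 726
Sum = 1 + 2 + 3 + 6 + 11 + 22 + 33 + 66 + 121 + 242 + 363 + 726 = 1596

σ(726) = 1596


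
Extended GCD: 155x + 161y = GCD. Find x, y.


Tabular extended Euclidean (each row: r = 155*s + 161*t):
r=155, s=1, t=0
r=161, s=0, t=1
q=0: r=155, s=1, t=0   [155*(1) + 161*(0) = 155]
q=1: r=6, s=-1, t=1   [155*(-1) + 161*(1) = 6]
q=25: r=5, s=26, t=-25   [155*(26) + 161*(-25) = 5]
q=1: r=1, s=-27, t=26   [155*(-27) + 161*(26) = 1]
q=5: r=0, s=161, t=-155   [155*(161) + 161*(-155) = 0]
GCD = 1; from the row with r=1: x=-27, y=26
Check: 155*(-27) + 161*(26) = -4185 + 4186 = 1

GCD = 1, x = -27, y = 26


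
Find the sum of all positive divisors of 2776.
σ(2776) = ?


Divisors of 2776: 1, 2, 4, 8, 347, 694, 1388, 2776
Sum = 1 + 2 + 4 + 8 + 347 + 694 + 1388 + 2776 = 5220

σ(2776) = 5220


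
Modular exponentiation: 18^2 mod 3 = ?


18^1 mod 3 = 0
18^2 mod 3 = 0


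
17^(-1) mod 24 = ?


Use the extended Euclidean algorithm on (24, 17); each row r = 24*s + 17*t:
r=24, s=1, t=0
r=17, s=0, t=1
q=1: r=7, s=1, t=-1   [24*(1) + 17*(-1) = 7]
q=2: r=3, s=-2, t=3   [24*(-2) + 17*(3) = 3]
q=2: r=1, s=5, t=-7   [24*(5) + 17*(-7) = 1]
q=3: r=0, s=-17, t=24   [24*(-17) + 17*(24) = 0]
GCD = 1 with t = -7, so 17*(-7) ≡ 1 (mod 24)
Inverse = -7 mod 24 = 17
Check: 17 * 17 = 289 ≡ 1 (mod 24)

17^(-1) ≡ 17 (mod 24)


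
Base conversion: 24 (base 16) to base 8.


24 (base 16) = 36 (decimal)
36 (decimal) = 44 (base 8)


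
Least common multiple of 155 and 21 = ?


GCD(155, 21) = 1
LCM = 155*21/1 = 3255/1 = 3255

LCM = 3255


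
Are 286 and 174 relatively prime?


Euclidean algorithm:
286 = 1 * 174 + 112
174 = 1 * 112 + 62
112 = 1 * 62 + 50
62 = 1 * 50 + 12
50 = 4 * 12 + 2
12 = 6 * 2 + 0
GCD(286, 174) = 2

No, not coprime (GCD = 2)


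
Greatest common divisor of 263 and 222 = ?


263 = 1 * 222 + 41
222 = 5 * 41 + 17
41 = 2 * 17 + 7
17 = 2 * 7 + 3
7 = 2 * 3 + 1
3 = 3 * 1 + 0
GCD = 1


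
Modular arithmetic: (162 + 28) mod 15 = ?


162 + 28 = 190
190 mod 15 = 10


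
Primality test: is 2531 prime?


Check divisors up to sqrt(2531) = 50.3090
No divisors found.
2531 is prime.

Yes, 2531 is prime


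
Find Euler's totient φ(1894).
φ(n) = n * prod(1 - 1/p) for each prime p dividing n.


1894 = 2 × 947
Prime factors: 2, 947
φ(1894) = 1894 × (1-1/2) × (1-1/947)
= 1894 × 1/2 × 946/947 = 946

φ(1894) = 946


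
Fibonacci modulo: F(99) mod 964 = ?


F(k) mod 964 for k=1..99:
1, 1, 2, 3, 5, 8, 13, 21, 34, 55, 89, 144, 233, 377, 610, 23, 633, 656, 325, 17, 342, 359, 701, 96, 797, 893, 726, 655, 417, 108, 525, 633, 194, 827, 57, 884, 941, 861, 838, 735, 609, 380, 25, 405, 430, 835, 301, 172, 473, 645, 154, 799, 953, 788, 777, 601, 414, 51, 465, 516, 17, 533, 550, 119, 669, 788, 493, 317, 810, 163, 9, 172, 181, 353, 534, 887, 457, 380, 837, 253, 126, 379, 505, 884, 425, 345, 770, 151, 921, 108, 65, 173, 238, 411, 649, 96, 745, 841, 622
F(99) mod 964 = 622


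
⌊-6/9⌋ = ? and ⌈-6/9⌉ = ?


-6/9 = -0.6667
floor = -1
ceil = 0

floor = -1, ceil = 0


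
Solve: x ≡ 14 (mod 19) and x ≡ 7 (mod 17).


M = 19*17 = 323
M1 = M/19 = 17, M2 = M/17 = 19
M1^(-1) mod 19 = 9, M2^(-1) mod 17 = 9
x = 14*17*9 + 7*19*9 = 3339
3339 mod 323 = 109
Check: 109 mod 19 = 14 ✓, 109 mod 17 = 7 ✓

x ≡ 109 (mod 323)


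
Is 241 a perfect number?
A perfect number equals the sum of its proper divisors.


Proper divisors of 241: 1
Sum = 1 = 1

No, 241 is not perfect (1 ≠ 241)


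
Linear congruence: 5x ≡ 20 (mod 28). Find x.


GCD(5, 28) = 1, unique solution
a^(-1) mod 28 = 17
x = 17 * 20 mod 28 = 4

x ≡ 4 (mod 28)


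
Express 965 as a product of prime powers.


965 / 5 = 193
193 / 193 = 1
965 = 5 × 193


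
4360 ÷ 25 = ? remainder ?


4360 = 25 * 174 + 10
Check: 4350 + 10 = 4360

q = 174, r = 10


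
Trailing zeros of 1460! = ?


floor(1460/5) = 292
floor(1460/25) = 58
floor(1460/125) = 11
floor(1460/625) = 2
Total = 363

363 trailing zeros


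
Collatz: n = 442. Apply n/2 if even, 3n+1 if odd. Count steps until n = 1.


442 → 221 → 664 → 332 → 166 → 83 → 250 → 125 → 376 → 188 → 94 → 47 → 142 → 71 → 214 → 107 → 322 → 161 → 484 → 242 → 121 → 364 → 182 → 91 → 274 → 137 → 412 → 206 → 103 → 310 → 155 → 466 → 233 → 700 → 350 → 175 → 526 → 263 → 790 → 395 → 1186 → 593 → 1780 → 890 → 445 → 1336 → 668 → 334 → 167 → 502 → 251 → 754 → 377 → 1132 → 566 → 283 → 850 → 425 → 1276 → 638 → 319 → 958 → 479 → 1438 → 719 → 2158 → 1079 → 3238 → 1619 → 4858 → 2429 → 7288 → 3644 → 1822 → 911 → 2734 → 1367 → 4102 → 2051 → 6154 → 3077 → 9232 → 4616 → 2308 → 1154 → 577 → 1732 → 866 → 433 → 1300 → 650 → 325 → 976 → 488 → 244 → 122 → 61 → 184 → 92 → 46 → 23 → 70 → 35 → 106 → 53 → 160 → 80 → 40 → 20 → 10 → 5 → 16 → 8 → 4 → 2 → 1
Total steps = 115

115 steps


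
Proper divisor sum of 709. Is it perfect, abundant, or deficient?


Proper divisors: 1
Sum = 1 = 1
1 < 709 → deficient

s(709) = 1 (deficient)


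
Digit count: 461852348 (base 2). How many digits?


461852348 in base 2 = 11011100001110100111010111100
Number of digits = 29

29 digits (base 2)


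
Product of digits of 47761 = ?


4 × 7 × 7 × 6 × 1 = 1176


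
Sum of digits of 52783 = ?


5 + 2 + 7 + 8 + 3 = 25


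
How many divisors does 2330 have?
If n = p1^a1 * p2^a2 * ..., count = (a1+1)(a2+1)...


2330 = 2^1 × 5^1 × 233^1
d(2330) = (1+1) × (1+1) × (1+1) = 8

8 divisors


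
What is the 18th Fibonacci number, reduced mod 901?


F(k) mod 901 for k=1..18:
1, 1, 2, 3, 5, 8, 13, 21, 34, 55, 89, 144, 233, 377, 610, 86, 696, 782
F(18) mod 901 = 782


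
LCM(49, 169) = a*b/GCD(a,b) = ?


GCD(49, 169) = 1
LCM = 49*169/1 = 8281/1 = 8281

LCM = 8281


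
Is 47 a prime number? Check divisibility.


Check divisors up to sqrt(47) = 6.8557
No divisors found.
47 is prime.

Yes, 47 is prime


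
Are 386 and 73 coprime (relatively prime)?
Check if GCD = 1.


Euclidean algorithm:
386 = 5 * 73 + 21
73 = 3 * 21 + 10
21 = 2 * 10 + 1
10 = 10 * 1 + 0
GCD(386, 73) = 1

Yes, coprime (GCD = 1)


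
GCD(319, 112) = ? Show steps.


319 = 2 * 112 + 95
112 = 1 * 95 + 17
95 = 5 * 17 + 10
17 = 1 * 10 + 7
10 = 1 * 7 + 3
7 = 2 * 3 + 1
3 = 3 * 1 + 0
GCD = 1


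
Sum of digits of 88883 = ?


8 + 8 + 8 + 8 + 3 = 35


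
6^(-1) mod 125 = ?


Use the extended Euclidean algorithm on (125, 6); each row r = 125*s + 6*t:
r=125, s=1, t=0
r=6, s=0, t=1
q=20: r=5, s=1, t=-20   [125*(1) + 6*(-20) = 5]
q=1: r=1, s=-1, t=21   [125*(-1) + 6*(21) = 1]
q=5: r=0, s=6, t=-125   [125*(6) + 6*(-125) = 0]
GCD = 1 with t = 21, so 6*(21) ≡ 1 (mod 125)
Inverse = 21 mod 125 = 21
Check: 6 * 21 = 126 ≡ 1 (mod 125)

6^(-1) ≡ 21 (mod 125)


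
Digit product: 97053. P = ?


9 × 7 × 0 × 5 × 3 = 0


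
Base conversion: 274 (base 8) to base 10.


274 (base 8) = 188 (decimal)
188 (decimal) = 188 (base 10)


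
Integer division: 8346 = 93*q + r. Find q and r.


8346 = 93 * 89 + 69
Check: 8277 + 69 = 8346

q = 89, r = 69
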